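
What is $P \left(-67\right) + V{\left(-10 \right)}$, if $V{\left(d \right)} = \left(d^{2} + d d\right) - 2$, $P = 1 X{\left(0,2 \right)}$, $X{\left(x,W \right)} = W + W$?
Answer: $-70$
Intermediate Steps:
$X{\left(x,W \right)} = 2 W$
$P = 4$ ($P = 1 \cdot 2 \cdot 2 = 1 \cdot 4 = 4$)
$V{\left(d \right)} = -2 + 2 d^{2}$ ($V{\left(d \right)} = \left(d^{2} + d^{2}\right) - 2 = 2 d^{2} - 2 = -2 + 2 d^{2}$)
$P \left(-67\right) + V{\left(-10 \right)} = 4 \left(-67\right) - \left(2 - 2 \left(-10\right)^{2}\right) = -268 + \left(-2 + 2 \cdot 100\right) = -268 + \left(-2 + 200\right) = -268 + 198 = -70$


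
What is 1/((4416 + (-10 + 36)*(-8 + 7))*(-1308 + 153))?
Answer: -1/5070450 ≈ -1.9722e-7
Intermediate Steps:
1/((4416 + (-10 + 36)*(-8 + 7))*(-1308 + 153)) = 1/((4416 + 26*(-1))*(-1155)) = 1/((4416 - 26)*(-1155)) = 1/(4390*(-1155)) = 1/(-5070450) = -1/5070450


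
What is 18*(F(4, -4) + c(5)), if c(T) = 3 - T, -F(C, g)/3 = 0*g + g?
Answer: 180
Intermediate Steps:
F(C, g) = -3*g (F(C, g) = -3*(0*g + g) = -3*(0 + g) = -3*g)
18*(F(4, -4) + c(5)) = 18*(-3*(-4) + (3 - 1*5)) = 18*(12 + (3 - 5)) = 18*(12 - 2) = 18*10 = 180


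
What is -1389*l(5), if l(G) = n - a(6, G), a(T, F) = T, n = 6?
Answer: 0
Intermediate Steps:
l(G) = 0 (l(G) = 6 - 1*6 = 6 - 6 = 0)
-1389*l(5) = -1389*0 = 0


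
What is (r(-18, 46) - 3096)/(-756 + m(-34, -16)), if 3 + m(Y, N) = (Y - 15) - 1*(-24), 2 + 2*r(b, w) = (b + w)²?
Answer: 2705/784 ≈ 3.4503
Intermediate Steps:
r(b, w) = -1 + (b + w)²/2
m(Y, N) = 6 + Y (m(Y, N) = -3 + ((Y - 15) - 1*(-24)) = -3 + ((-15 + Y) + 24) = -3 + (9 + Y) = 6 + Y)
(r(-18, 46) - 3096)/(-756 + m(-34, -16)) = ((-1 + (-18 + 46)²/2) - 3096)/(-756 + (6 - 34)) = ((-1 + (½)*28²) - 3096)/(-756 - 28) = ((-1 + (½)*784) - 3096)/(-784) = ((-1 + 392) - 3096)*(-1/784) = (391 - 3096)*(-1/784) = -2705*(-1/784) = 2705/784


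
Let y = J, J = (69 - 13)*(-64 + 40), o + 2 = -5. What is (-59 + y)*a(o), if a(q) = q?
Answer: 9821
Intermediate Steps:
o = -7 (o = -2 - 5 = -7)
J = -1344 (J = 56*(-24) = -1344)
y = -1344
(-59 + y)*a(o) = (-59 - 1344)*(-7) = -1403*(-7) = 9821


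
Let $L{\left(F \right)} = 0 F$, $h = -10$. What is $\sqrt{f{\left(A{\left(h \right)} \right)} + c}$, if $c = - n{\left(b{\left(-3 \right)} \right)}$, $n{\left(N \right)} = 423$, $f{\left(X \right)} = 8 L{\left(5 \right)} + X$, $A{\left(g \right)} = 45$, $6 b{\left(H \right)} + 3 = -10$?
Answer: $3 i \sqrt{42} \approx 19.442 i$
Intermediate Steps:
$b{\left(H \right)} = - \frac{13}{6}$ ($b{\left(H \right)} = - \frac{1}{2} + \frac{1}{6} \left(-10\right) = - \frac{1}{2} - \frac{5}{3} = - \frac{13}{6}$)
$L{\left(F \right)} = 0$
$f{\left(X \right)} = X$ ($f{\left(X \right)} = 8 \cdot 0 + X = 0 + X = X$)
$c = -423$ ($c = \left(-1\right) 423 = -423$)
$\sqrt{f{\left(A{\left(h \right)} \right)} + c} = \sqrt{45 - 423} = \sqrt{-378} = 3 i \sqrt{42}$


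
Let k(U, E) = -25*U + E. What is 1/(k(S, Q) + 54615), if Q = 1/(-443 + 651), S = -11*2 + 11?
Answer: 208/11417121 ≈ 1.8218e-5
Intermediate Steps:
S = -11 (S = -22 + 11 = -11)
Q = 1/208 ≈ 0.0048077
k(U, E) = E - 25*U
1/(k(S, Q) + 54615) = 1/((1/208 - 25*(-11)) + 54615) = 1/((1/208 + 275) + 54615) = 1/(57201/208 + 54615) = 1/(11417121/208) = 208/11417121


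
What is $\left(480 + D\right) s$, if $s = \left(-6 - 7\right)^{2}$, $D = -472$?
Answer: $1352$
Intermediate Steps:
$s = 169$ ($s = \left(-13\right)^{2} = 169$)
$\left(480 + D\right) s = \left(480 - 472\right) 169 = 8 \cdot 169 = 1352$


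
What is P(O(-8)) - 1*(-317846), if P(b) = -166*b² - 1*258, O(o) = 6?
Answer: 311612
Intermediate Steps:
P(b) = -258 - 166*b² (P(b) = -166*b² - 258 = -258 - 166*b²)
P(O(-8)) - 1*(-317846) = (-258 - 166*6²) - 1*(-317846) = (-258 - 166*36) + 317846 = (-258 - 5976) + 317846 = -6234 + 317846 = 311612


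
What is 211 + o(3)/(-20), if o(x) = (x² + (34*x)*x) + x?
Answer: 1951/10 ≈ 195.10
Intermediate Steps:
o(x) = x + 35*x² (o(x) = (x² + 34*x²) + x = 35*x² + x = x + 35*x²)
211 + o(3)/(-20) = 211 + (3*(1 + 35*3))/(-20) = 211 + (3*(1 + 105))*(-1/20) = 211 + (3*106)*(-1/20) = 211 + 318*(-1/20) = 211 - 159/10 = 1951/10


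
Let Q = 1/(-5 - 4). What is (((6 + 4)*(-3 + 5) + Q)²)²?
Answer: 1026625681/6561 ≈ 1.5647e+5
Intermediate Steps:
Q = -⅑ (Q = 1/(-9) = -⅑ ≈ -0.11111)
(((6 + 4)*(-3 + 5) + Q)²)² = (((6 + 4)*(-3 + 5) - ⅑)²)² = ((10*2 - ⅑)²)² = ((20 - ⅑)²)² = ((179/9)²)² = (32041/81)² = 1026625681/6561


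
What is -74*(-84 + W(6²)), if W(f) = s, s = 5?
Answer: 5846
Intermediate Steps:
W(f) = 5
-74*(-84 + W(6²)) = -74*(-84 + 5) = -74*(-79) = 5846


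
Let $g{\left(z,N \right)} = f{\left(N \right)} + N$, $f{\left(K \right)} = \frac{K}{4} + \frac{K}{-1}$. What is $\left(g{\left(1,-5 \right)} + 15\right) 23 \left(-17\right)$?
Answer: $- \frac{21505}{4} \approx -5376.3$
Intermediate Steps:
$f{\left(K \right)} = - \frac{3 K}{4}$ ($f{\left(K \right)} = K \frac{1}{4} + K \left(-1\right) = \frac{K}{4} - K = - \frac{3 K}{4}$)
$g{\left(z,N \right)} = \frac{N}{4}$ ($g{\left(z,N \right)} = - \frac{3 N}{4} + N = \frac{N}{4}$)
$\left(g{\left(1,-5 \right)} + 15\right) 23 \left(-17\right) = \left(\frac{1}{4} \left(-5\right) + 15\right) 23 \left(-17\right) = \left(- \frac{5}{4} + 15\right) 23 \left(-17\right) = \frac{55}{4} \cdot 23 \left(-17\right) = \frac{1265}{4} \left(-17\right) = - \frac{21505}{4}$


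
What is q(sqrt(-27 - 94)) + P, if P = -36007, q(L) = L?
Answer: -36007 + 11*I ≈ -36007.0 + 11.0*I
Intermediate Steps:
q(sqrt(-27 - 94)) + P = sqrt(-27 - 94) - 36007 = sqrt(-121) - 36007 = 11*I - 36007 = -36007 + 11*I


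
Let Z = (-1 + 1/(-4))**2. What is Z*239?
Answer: 5975/16 ≈ 373.44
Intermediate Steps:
Z = 25/16 (Z = (-1 - 1/4)**2 = (-5/4)**2 = 25/16 ≈ 1.5625)
Z*239 = (25/16)*239 = 5975/16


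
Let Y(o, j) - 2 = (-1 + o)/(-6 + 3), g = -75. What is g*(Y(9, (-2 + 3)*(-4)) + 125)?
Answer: -9325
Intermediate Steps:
Y(o, j) = 7/3 - o/3 (Y(o, j) = 2 + (-1 + o)/(-6 + 3) = 2 + (-1 + o)/(-3) = 2 + (-1 + o)*(-⅓) = 2 + (⅓ - o/3) = 7/3 - o/3)
g*(Y(9, (-2 + 3)*(-4)) + 125) = -75*((7/3 - ⅓*9) + 125) = -75*((7/3 - 3) + 125) = -75*(-⅔ + 125) = -75*373/3 = -9325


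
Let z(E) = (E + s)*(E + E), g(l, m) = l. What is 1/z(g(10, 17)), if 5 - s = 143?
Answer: -1/2560 ≈ -0.00039063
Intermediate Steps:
s = -138 (s = 5 - 1*143 = 5 - 143 = -138)
z(E) = 2*E*(-138 + E) (z(E) = (E - 138)*(E + E) = (-138 + E)*(2*E) = 2*E*(-138 + E))
1/z(g(10, 17)) = 1/(2*10*(-138 + 10)) = 1/(2*10*(-128)) = 1/(-2560) = -1/2560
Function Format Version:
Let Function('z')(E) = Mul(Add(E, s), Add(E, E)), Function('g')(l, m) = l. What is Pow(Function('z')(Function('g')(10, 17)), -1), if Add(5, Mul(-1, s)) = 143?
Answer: Rational(-1, 2560) ≈ -0.00039063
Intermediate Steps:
s = -138 (s = Add(5, Mul(-1, 143)) = Add(5, -143) = -138)
Function('z')(E) = Mul(2, E, Add(-138, E)) (Function('z')(E) = Mul(Add(E, -138), Add(E, E)) = Mul(Add(-138, E), Mul(2, E)) = Mul(2, E, Add(-138, E)))
Pow(Function('z')(Function('g')(10, 17)), -1) = Pow(Mul(2, 10, Add(-138, 10)), -1) = Pow(Mul(2, 10, -128), -1) = Pow(-2560, -1) = Rational(-1, 2560)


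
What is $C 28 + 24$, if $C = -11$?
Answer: $-284$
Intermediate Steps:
$C 28 + 24 = \left(-11\right) 28 + 24 = -308 + 24 = -284$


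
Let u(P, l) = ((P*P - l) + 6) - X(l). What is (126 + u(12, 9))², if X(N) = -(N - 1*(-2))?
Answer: 77284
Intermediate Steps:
X(N) = -2 - N (X(N) = -(N + 2) = -(2 + N) = -2 - N)
u(P, l) = 8 + P² (u(P, l) = ((P*P - l) + 6) - (-2 - l) = ((P² - l) + 6) + (2 + l) = (6 + P² - l) + (2 + l) = 8 + P²)
(126 + u(12, 9))² = (126 + (8 + 12²))² = (126 + (8 + 144))² = (126 + 152)² = 278² = 77284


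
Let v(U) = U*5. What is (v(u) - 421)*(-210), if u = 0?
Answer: 88410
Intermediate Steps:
v(U) = 5*U
(v(u) - 421)*(-210) = (5*0 - 421)*(-210) = (0 - 421)*(-210) = -421*(-210) = 88410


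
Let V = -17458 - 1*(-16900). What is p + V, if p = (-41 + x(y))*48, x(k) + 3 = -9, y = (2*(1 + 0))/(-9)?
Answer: -3102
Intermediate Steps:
y = -2/9 (y = (2*1)*(-1/9) = 2*(-1/9) = -2/9 ≈ -0.22222)
x(k) = -12 (x(k) = -3 - 9 = -12)
V = -558 (V = -17458 + 16900 = -558)
p = -2544 (p = (-41 - 12)*48 = -53*48 = -2544)
p + V = -2544 - 558 = -3102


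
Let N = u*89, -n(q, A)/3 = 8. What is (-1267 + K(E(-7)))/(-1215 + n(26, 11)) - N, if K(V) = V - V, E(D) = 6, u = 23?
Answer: -362138/177 ≈ -2046.0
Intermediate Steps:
n(q, A) = -24 (n(q, A) = -3*8 = -24)
K(V) = 0
N = 2047 (N = 23*89 = 2047)
(-1267 + K(E(-7)))/(-1215 + n(26, 11)) - N = (-1267 + 0)/(-1215 - 24) - 1*2047 = -1267/(-1239) - 2047 = -1267*(-1/1239) - 2047 = 181/177 - 2047 = -362138/177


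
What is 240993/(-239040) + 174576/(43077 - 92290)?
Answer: -5954515061/1307097280 ≈ -4.5555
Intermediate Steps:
240993/(-239040) + 174576/(43077 - 92290) = 240993*(-1/239040) + 174576/(-49213) = -26777/26560 + 174576*(-1/49213) = -26777/26560 - 174576/49213 = -5954515061/1307097280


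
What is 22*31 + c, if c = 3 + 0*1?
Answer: 685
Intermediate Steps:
c = 3 (c = 3 + 0 = 3)
22*31 + c = 22*31 + 3 = 682 + 3 = 685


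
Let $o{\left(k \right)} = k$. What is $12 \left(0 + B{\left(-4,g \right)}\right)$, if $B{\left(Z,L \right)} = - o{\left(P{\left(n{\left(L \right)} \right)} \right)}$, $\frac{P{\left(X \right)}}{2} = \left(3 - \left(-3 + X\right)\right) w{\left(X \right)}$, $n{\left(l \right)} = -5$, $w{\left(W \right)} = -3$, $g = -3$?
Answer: $792$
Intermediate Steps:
$P{\left(X \right)} = -36 + 6 X$ ($P{\left(X \right)} = 2 \left(3 - \left(-3 + X\right)\right) \left(-3\right) = 2 \left(6 - X\right) \left(-3\right) = 2 \left(-18 + 3 X\right) = -36 + 6 X$)
$B{\left(Z,L \right)} = 66$ ($B{\left(Z,L \right)} = - (-36 + 6 \left(-5\right)) = - (-36 - 30) = \left(-1\right) \left(-66\right) = 66$)
$12 \left(0 + B{\left(-4,g \right)}\right) = 12 \left(0 + 66\right) = 12 \cdot 66 = 792$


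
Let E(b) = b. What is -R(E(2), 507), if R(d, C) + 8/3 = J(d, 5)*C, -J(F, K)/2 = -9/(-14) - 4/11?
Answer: 66019/231 ≈ 285.80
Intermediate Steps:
J(F, K) = -43/77 (J(F, K) = -2*(-9/(-14) - 4/11) = -2*(-9*(-1/14) - 4*1/11) = -2*(9/14 - 4/11) = -2*43/154 = -43/77)
R(d, C) = -8/3 - 43*C/77
-R(E(2), 507) = -(-8/3 - 43/77*507) = -(-8/3 - 21801/77) = -1*(-66019/231) = 66019/231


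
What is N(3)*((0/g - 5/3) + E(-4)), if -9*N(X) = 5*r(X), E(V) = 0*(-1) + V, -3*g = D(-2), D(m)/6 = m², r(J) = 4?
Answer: 340/27 ≈ 12.593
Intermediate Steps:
D(m) = 6*m²
g = -8 (g = -2*(-2)² = -2*4 = -⅓*24 = -8)
E(V) = V (E(V) = 0 + V = V)
N(X) = -20/9 (N(X) = -5*4/9 = -⅑*20 = -20/9)
N(3)*((0/g - 5/3) + E(-4)) = -20*((0/(-8) - 5/3) - 4)/9 = -20*((0*(-⅛) - 5*⅓) - 4)/9 = -20*((0 - 5/3) - 4)/9 = -20*(-5/3 - 4)/9 = -20/9*(-17/3) = 340/27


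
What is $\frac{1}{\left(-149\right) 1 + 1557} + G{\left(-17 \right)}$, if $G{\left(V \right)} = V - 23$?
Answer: $- \frac{56319}{1408} \approx -39.999$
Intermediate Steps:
$G{\left(V \right)} = -23 + V$ ($G{\left(V \right)} = V - 23 = -23 + V$)
$\frac{1}{\left(-149\right) 1 + 1557} + G{\left(-17 \right)} = \frac{1}{\left(-149\right) 1 + 1557} - 40 = \frac{1}{-149 + 1557} - 40 = \frac{1}{1408} - 40 = - \frac{56319}{1408}$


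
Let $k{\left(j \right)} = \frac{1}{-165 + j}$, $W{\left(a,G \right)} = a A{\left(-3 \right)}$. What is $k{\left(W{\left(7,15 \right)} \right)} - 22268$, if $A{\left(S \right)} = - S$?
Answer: $- \frac{3206593}{144} \approx -22268.0$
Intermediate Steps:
$W{\left(a,G \right)} = 3 a$ ($W{\left(a,G \right)} = a \left(\left(-1\right) \left(-3\right)\right) = a 3 = 3 a$)
$k{\left(W{\left(7,15 \right)} \right)} - 22268 = \frac{1}{-165 + 3 \cdot 7} - 22268 = \frac{1}{-165 + 21} - 22268 = \frac{1}{-144} - 22268 = - \frac{1}{144} - 22268 = - \frac{3206593}{144}$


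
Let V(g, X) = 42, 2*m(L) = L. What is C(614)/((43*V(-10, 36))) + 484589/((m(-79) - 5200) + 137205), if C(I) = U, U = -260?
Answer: 280285568/79443231 ≈ 3.5281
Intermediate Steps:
m(L) = L/2
C(I) = -260
C(614)/((43*V(-10, 36))) + 484589/((m(-79) - 5200) + 137205) = -260/(43*42) + 484589/(((½)*(-79) - 5200) + 137205) = -260/1806 + 484589/((-79/2 - 5200) + 137205) = -260*1/1806 + 484589/(-10479/2 + 137205) = -130/903 + 484589/(263931/2) = -130/903 + 484589*(2/263931) = -130/903 + 969178/263931 = 280285568/79443231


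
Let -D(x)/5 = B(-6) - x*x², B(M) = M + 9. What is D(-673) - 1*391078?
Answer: -1524497178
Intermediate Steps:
B(M) = 9 + M
D(x) = -15 + 5*x³ (D(x) = -5*((9 - 6) - x*x²) = -5*(3 - x³) = -15 + 5*x³)
D(-673) - 1*391078 = (-15 + 5*(-673)³) - 1*391078 = (-15 + 5*(-304821217)) - 391078 = (-15 - 1524106085) - 391078 = -1524106100 - 391078 = -1524497178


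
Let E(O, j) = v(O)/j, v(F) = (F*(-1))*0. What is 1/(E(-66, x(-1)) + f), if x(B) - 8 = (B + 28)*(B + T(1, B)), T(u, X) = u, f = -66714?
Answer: -1/66714 ≈ -1.4989e-5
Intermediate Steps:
v(F) = 0 (v(F) = -F*0 = 0)
x(B) = 8 + (1 + B)*(28 + B) (x(B) = 8 + (B + 28)*(B + 1) = 8 + (28 + B)*(1 + B) = 8 + (1 + B)*(28 + B))
E(O, j) = 0 (E(O, j) = 0/j = 0)
1/(E(-66, x(-1)) + f) = 1/(0 - 66714) = 1/(-66714) = -1/66714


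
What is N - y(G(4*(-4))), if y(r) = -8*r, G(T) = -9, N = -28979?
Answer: -29051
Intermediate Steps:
N - y(G(4*(-4))) = -28979 - (-8)*(-9) = -28979 - 1*72 = -28979 - 72 = -29051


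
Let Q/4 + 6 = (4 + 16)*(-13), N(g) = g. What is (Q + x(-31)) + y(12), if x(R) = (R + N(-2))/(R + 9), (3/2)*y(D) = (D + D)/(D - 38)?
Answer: -27641/26 ≈ -1063.1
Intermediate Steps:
y(D) = 4*D/(3*(-38 + D)) (y(D) = 2*((D + D)/(D - 38))/3 = 2*((2*D)/(-38 + D))/3 = 2*(2*D/(-38 + D))/3 = 4*D/(3*(-38 + D)))
x(R) = (-2 + R)/(9 + R) (x(R) = (R - 2)/(R + 9) = (-2 + R)/(9 + R))
Q = -1064 (Q = -24 + 4*((4 + 16)*(-13)) = -24 + 4*(20*(-13)) = -24 + 4*(-260) = -24 - 1040 = -1064)
(Q + x(-31)) + y(12) = (-1064 + (-2 - 31)/(9 - 31)) + (4/3)*12/(-38 + 12) = (-1064 - 33/(-22)) + (4/3)*12/(-26) = (-1064 - 1/22*(-33)) + (4/3)*12*(-1/26) = (-1064 + 3/2) - 8/13 = -2125/2 - 8/13 = -27641/26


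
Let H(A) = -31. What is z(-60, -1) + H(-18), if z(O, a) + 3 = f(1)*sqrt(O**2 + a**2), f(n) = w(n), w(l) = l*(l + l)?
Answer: -34 + 2*sqrt(3601) ≈ 86.017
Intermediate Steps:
w(l) = 2*l**2 (w(l) = l*(2*l) = 2*l**2)
f(n) = 2*n**2
z(O, a) = -3 + 2*sqrt(O**2 + a**2) (z(O, a) = -3 + (2*1**2)*sqrt(O**2 + a**2) = -3 + (2*1)*sqrt(O**2 + a**2) = -3 + 2*sqrt(O**2 + a**2))
z(-60, -1) + H(-18) = (-3 + 2*sqrt((-60)**2 + (-1)**2)) - 31 = (-3 + 2*sqrt(3600 + 1)) - 31 = (-3 + 2*sqrt(3601)) - 31 = -34 + 2*sqrt(3601)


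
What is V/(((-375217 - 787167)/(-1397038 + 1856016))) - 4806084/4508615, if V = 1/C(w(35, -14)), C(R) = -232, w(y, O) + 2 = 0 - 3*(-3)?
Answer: -647001079185961/607926064826560 ≈ -1.0643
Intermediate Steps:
w(y, O) = 7 (w(y, O) = -2 + (0 - 3*(-3)) = -2 + (0 + 9) = -2 + 9 = 7)
V = -1/232 (V = 1/(-232) = -1/232 ≈ -0.0043103)
V/(((-375217 - 787167)/(-1397038 + 1856016))) - 4806084/4508615 = -(-1397038 + 1856016)/(-375217 - 787167)/232 - 4806084/4508615 = -1/(232*((-1162384/458978))) - 4806084*1/4508615 = -1/(232*((-1162384*1/458978))) - 4806084/4508615 = -1/(232*(-581192/229489)) - 4806084/4508615 = -1/232*(-229489/581192) - 4806084/4508615 = 229489/134836544 - 4806084/4508615 = -647001079185961/607926064826560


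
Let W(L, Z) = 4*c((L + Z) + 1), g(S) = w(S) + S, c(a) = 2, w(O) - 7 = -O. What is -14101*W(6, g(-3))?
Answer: -112808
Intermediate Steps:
w(O) = 7 - O
g(S) = 7 (g(S) = (7 - S) + S = 7)
W(L, Z) = 8 (W(L, Z) = 4*2 = 8)
-14101*W(6, g(-3)) = -14101*8 = -112808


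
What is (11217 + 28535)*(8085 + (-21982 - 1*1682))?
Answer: -619296408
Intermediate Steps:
(11217 + 28535)*(8085 + (-21982 - 1*1682)) = 39752*(8085 + (-21982 - 1682)) = 39752*(8085 - 23664) = 39752*(-15579) = -619296408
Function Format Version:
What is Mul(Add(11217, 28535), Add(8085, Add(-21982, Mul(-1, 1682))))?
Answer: -619296408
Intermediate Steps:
Mul(Add(11217, 28535), Add(8085, Add(-21982, Mul(-1, 1682)))) = Mul(39752, Add(8085, Add(-21982, -1682))) = Mul(39752, Add(8085, -23664)) = Mul(39752, -15579) = -619296408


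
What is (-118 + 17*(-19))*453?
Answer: -199773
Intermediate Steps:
(-118 + 17*(-19))*453 = (-118 - 323)*453 = -441*453 = -199773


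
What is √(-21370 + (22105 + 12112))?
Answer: √12847 ≈ 113.34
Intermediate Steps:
√(-21370 + (22105 + 12112)) = √(-21370 + 34217) = √12847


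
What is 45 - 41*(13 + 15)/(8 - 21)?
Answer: 1733/13 ≈ 133.31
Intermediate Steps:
45 - 41*(13 + 15)/(8 - 21) = 45 - 1148/(-13) = 45 - 1148*(-1)/13 = 45 - 41*(-28/13) = 45 + 1148/13 = 1733/13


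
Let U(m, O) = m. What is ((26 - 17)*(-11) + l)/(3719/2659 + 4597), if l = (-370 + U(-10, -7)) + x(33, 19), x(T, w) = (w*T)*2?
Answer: 2060725/12227142 ≈ 0.16854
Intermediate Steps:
x(T, w) = 2*T*w (x(T, w) = (T*w)*2 = 2*T*w)
l = 874 (l = (-370 - 10) + 2*33*19 = -380 + 1254 = 874)
((26 - 17)*(-11) + l)/(3719/2659 + 4597) = ((26 - 17)*(-11) + 874)/(3719/2659 + 4597) = (9*(-11) + 874)/(3719*(1/2659) + 4597) = (-99 + 874)/(3719/2659 + 4597) = 775/(12227142/2659) = 775*(2659/12227142) = 2060725/12227142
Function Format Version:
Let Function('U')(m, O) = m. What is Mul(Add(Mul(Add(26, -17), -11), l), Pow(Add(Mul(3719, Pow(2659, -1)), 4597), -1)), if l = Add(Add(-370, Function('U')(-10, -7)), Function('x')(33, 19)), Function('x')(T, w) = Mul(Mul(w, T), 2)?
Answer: Rational(2060725, 12227142) ≈ 0.16854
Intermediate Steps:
Function('x')(T, w) = Mul(2, T, w) (Function('x')(T, w) = Mul(Mul(T, w), 2) = Mul(2, T, w))
l = 874 (l = Add(Add(-370, -10), Mul(2, 33, 19)) = Add(-380, 1254) = 874)
Mul(Add(Mul(Add(26, -17), -11), l), Pow(Add(Mul(3719, Pow(2659, -1)), 4597), -1)) = Mul(Add(Mul(Add(26, -17), -11), 874), Pow(Add(Mul(3719, Pow(2659, -1)), 4597), -1)) = Mul(Add(Mul(9, -11), 874), Pow(Add(Mul(3719, Rational(1, 2659)), 4597), -1)) = Mul(Add(-99, 874), Pow(Add(Rational(3719, 2659), 4597), -1)) = Mul(775, Pow(Rational(12227142, 2659), -1)) = Mul(775, Rational(2659, 12227142)) = Rational(2060725, 12227142)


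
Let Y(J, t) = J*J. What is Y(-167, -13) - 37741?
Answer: -9852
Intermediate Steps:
Y(J, t) = J**2
Y(-167, -13) - 37741 = (-167)**2 - 37741 = 27889 - 37741 = -9852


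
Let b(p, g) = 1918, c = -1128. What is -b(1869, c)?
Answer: -1918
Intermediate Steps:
-b(1869, c) = -1*1918 = -1918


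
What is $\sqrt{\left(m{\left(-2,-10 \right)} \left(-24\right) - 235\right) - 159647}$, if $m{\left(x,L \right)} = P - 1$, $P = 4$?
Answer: $i \sqrt{159954} \approx 399.94 i$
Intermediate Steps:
$m{\left(x,L \right)} = 3$ ($m{\left(x,L \right)} = 4 - 1 = 3$)
$\sqrt{\left(m{\left(-2,-10 \right)} \left(-24\right) - 235\right) - 159647} = \sqrt{\left(3 \left(-24\right) - 235\right) - 159647} = \sqrt{\left(-72 - 235\right) - 159647} = \sqrt{-307 - 159647} = \sqrt{-159954} = i \sqrt{159954}$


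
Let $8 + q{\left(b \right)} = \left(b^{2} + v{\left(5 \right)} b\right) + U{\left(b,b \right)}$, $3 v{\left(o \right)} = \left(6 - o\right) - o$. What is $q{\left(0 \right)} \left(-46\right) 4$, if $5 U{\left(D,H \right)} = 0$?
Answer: $1472$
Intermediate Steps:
$U{\left(D,H \right)} = 0$ ($U{\left(D,H \right)} = \frac{1}{5} \cdot 0 = 0$)
$v{\left(o \right)} = 2 - \frac{2 o}{3}$ ($v{\left(o \right)} = \frac{\left(6 - o\right) - o}{3} = \frac{6 - 2 o}{3} = 2 - \frac{2 o}{3}$)
$q{\left(b \right)} = -8 + b^{2} - \frac{4 b}{3}$ ($q{\left(b \right)} = -8 + \left(\left(b^{2} + \left(2 - \frac{10}{3}\right) b\right) + 0\right) = -8 + \left(\left(b^{2} - \frac{4 b}{3}\right) + 0\right) = -8 + \left(b^{2} - \frac{4 b}{3}\right) = -8 + b^{2} - \frac{4 b}{3}$)
$q{\left(0 \right)} \left(-46\right) 4 = \left(-8 + 0^{2} - 0\right) \left(-46\right) 4 = \left(-8 + 0 + 0\right) \left(-46\right) 4 = \left(-8\right) \left(-46\right) 4 = 368 \cdot 4 = 1472$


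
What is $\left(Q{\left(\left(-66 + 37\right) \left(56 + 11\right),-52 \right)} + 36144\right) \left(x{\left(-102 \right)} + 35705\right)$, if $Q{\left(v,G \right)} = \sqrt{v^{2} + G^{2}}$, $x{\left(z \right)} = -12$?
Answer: $1290087792 + 35693 \sqrt{3777953} \approx 1.3595 \cdot 10^{9}$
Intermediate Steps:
$Q{\left(v,G \right)} = \sqrt{G^{2} + v^{2}}$
$\left(Q{\left(\left(-66 + 37\right) \left(56 + 11\right),-52 \right)} + 36144\right) \left(x{\left(-102 \right)} + 35705\right) = \left(\sqrt{\left(-52\right)^{2} + \left(\left(-66 + 37\right) \left(56 + 11\right)\right)^{2}} + 36144\right) \left(-12 + 35705\right) = \left(\sqrt{2704 + \left(\left(-29\right) 67\right)^{2}} + 36144\right) 35693 = \left(\sqrt{2704 + \left(-1943\right)^{2}} + 36144\right) 35693 = \left(\sqrt{2704 + 3775249} + 36144\right) 35693 = \left(\sqrt{3777953} + 36144\right) 35693 = \left(36144 + \sqrt{3777953}\right) 35693 = 1290087792 + 35693 \sqrt{3777953}$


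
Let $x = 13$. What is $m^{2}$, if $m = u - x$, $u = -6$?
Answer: $361$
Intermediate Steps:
$m = -19$ ($m = -6 - 13 = -19$)
$m^{2} = \left(-19\right)^{2} = 361$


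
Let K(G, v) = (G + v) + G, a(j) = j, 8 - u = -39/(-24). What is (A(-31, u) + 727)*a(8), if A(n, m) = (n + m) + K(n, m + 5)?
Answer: 5214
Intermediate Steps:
u = 51/8 (u = 8 - (-39)/(-24) = 8 - (-39)*(-1)/24 = 8 - 1*13/8 = 8 - 13/8 = 51/8 ≈ 6.3750)
K(G, v) = v + 2*G
A(n, m) = 5 + 2*m + 3*n (A(n, m) = (n + m) + ((m + 5) + 2*n) = (m + n) + ((5 + m) + 2*n) = (m + n) + (5 + m + 2*n) = 5 + 2*m + 3*n)
(A(-31, u) + 727)*a(8) = ((5 + 2*(51/8) + 3*(-31)) + 727)*8 = ((5 + 51/4 - 93) + 727)*8 = (-301/4 + 727)*8 = (2607/4)*8 = 5214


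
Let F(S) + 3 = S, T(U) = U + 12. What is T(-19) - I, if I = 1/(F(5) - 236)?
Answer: -1637/234 ≈ -6.9957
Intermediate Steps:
T(U) = 12 + U
F(S) = -3 + S
I = -1/234 (I = 1/((-3 + 5) - 236) = 1/(2 - 236) = 1/(-234) = -1/234 ≈ -0.0042735)
T(-19) - I = (12 - 19) - 1*(-1/234) = -7 + 1/234 = -1637/234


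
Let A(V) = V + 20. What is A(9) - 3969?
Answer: -3940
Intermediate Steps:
A(V) = 20 + V
A(9) - 3969 = (20 + 9) - 3969 = 29 - 3969 = -3940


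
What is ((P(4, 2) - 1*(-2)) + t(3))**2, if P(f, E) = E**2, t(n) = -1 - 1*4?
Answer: 1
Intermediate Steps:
t(n) = -5 (t(n) = -1 - 4 = -5)
((P(4, 2) - 1*(-2)) + t(3))**2 = ((2**2 - 1*(-2)) - 5)**2 = ((4 + 2) - 5)**2 = (6 - 5)**2 = 1**2 = 1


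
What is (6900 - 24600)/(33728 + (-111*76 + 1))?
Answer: -5900/8431 ≈ -0.69980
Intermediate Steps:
(6900 - 24600)/(33728 + (-111*76 + 1)) = -17700/(33728 + (-8436 + 1)) = -17700/(33728 - 8435) = -17700/25293 = -17700*1/25293 = -5900/8431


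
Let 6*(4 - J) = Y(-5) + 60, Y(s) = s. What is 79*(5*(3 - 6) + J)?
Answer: -9559/6 ≈ -1593.2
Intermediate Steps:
J = -31/6 (J = 4 - (-5 + 60)/6 = 4 - 1/6*55 = 4 - 55/6 = -31/6 ≈ -5.1667)
79*(5*(3 - 6) + J) = 79*(5*(3 - 6) - 31/6) = 79*(5*(-3) - 31/6) = 79*(-15 - 31/6) = 79*(-121/6) = -9559/6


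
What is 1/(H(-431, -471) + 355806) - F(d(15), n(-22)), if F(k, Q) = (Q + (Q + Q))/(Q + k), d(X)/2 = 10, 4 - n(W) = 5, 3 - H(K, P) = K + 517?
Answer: 1067188/6758737 ≈ 0.15790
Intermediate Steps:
H(K, P) = -514 - K (H(K, P) = 3 - (K + 517) = 3 - (517 + K) = 3 + (-517 - K) = -514 - K)
n(W) = -1 (n(W) = 4 - 1*5 = 4 - 5 = -1)
d(X) = 20 (d(X) = 2*10 = 20)
F(k, Q) = 3*Q/(Q + k) (F(k, Q) = (Q + 2*Q)/(Q + k) = (3*Q)/(Q + k) = 3*Q/(Q + k))
1/(H(-431, -471) + 355806) - F(d(15), n(-22)) = 1/((-514 - 1*(-431)) + 355806) - 3*(-1)/(-1 + 20) = 1/((-514 + 431) + 355806) - 3*(-1)/19 = 1/(-83 + 355806) - 3*(-1)/19 = 1/355723 - 1*(-3/19) = 1/355723 + 3/19 = 1067188/6758737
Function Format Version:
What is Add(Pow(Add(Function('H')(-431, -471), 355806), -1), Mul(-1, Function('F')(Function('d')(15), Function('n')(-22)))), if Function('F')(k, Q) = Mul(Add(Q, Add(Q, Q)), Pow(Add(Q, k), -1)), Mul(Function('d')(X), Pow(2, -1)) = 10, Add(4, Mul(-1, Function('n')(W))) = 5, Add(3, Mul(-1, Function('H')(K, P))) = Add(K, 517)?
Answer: Rational(1067188, 6758737) ≈ 0.15790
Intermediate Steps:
Function('H')(K, P) = Add(-514, Mul(-1, K)) (Function('H')(K, P) = Add(3, Mul(-1, Add(K, 517))) = Add(3, Mul(-1, Add(517, K))) = Add(3, Add(-517, Mul(-1, K))) = Add(-514, Mul(-1, K)))
Function('n')(W) = -1 (Function('n')(W) = Add(4, Mul(-1, 5)) = Add(4, -5) = -1)
Function('d')(X) = 20 (Function('d')(X) = Mul(2, 10) = 20)
Function('F')(k, Q) = Mul(3, Q, Pow(Add(Q, k), -1)) (Function('F')(k, Q) = Mul(Add(Q, Mul(2, Q)), Pow(Add(Q, k), -1)) = Mul(Mul(3, Q), Pow(Add(Q, k), -1)) = Mul(3, Q, Pow(Add(Q, k), -1)))
Add(Pow(Add(Function('H')(-431, -471), 355806), -1), Mul(-1, Function('F')(Function('d')(15), Function('n')(-22)))) = Add(Pow(Add(Add(-514, Mul(-1, -431)), 355806), -1), Mul(-1, Mul(3, -1, Pow(Add(-1, 20), -1)))) = Add(Pow(Add(Add(-514, 431), 355806), -1), Mul(-1, Mul(3, -1, Pow(19, -1)))) = Add(Pow(Add(-83, 355806), -1), Mul(-1, Mul(3, -1, Rational(1, 19)))) = Add(Pow(355723, -1), Mul(-1, Rational(-3, 19))) = Add(Rational(1, 355723), Rational(3, 19)) = Rational(1067188, 6758737)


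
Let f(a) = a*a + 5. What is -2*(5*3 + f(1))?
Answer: -42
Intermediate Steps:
f(a) = 5 + a² (f(a) = a² + 5 = 5 + a²)
-2*(5*3 + f(1)) = -2*(5*3 + (5 + 1²)) = -2*(15 + (5 + 1)) = -2*(15 + 6) = -2*21 = -42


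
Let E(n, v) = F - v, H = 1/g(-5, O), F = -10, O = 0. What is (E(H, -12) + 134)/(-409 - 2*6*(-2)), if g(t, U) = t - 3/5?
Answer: -136/385 ≈ -0.35325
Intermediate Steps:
g(t, U) = -3/5 + t (g(t, U) = t - 3*1/5 = t - 3/5 = -3/5 + t)
H = -5/28 (H = 1/(-3/5 - 5) = 1/(-28/5) = -5/28 ≈ -0.17857)
E(n, v) = -10 - v
(E(H, -12) + 134)/(-409 - 2*6*(-2)) = ((-10 - 1*(-12)) + 134)/(-409 - 2*6*(-2)) = ((-10 + 12) + 134)/(-409 - 12*(-2)) = (2 + 134)/(-409 + 24) = 136/(-385) = 136*(-1/385) = -136/385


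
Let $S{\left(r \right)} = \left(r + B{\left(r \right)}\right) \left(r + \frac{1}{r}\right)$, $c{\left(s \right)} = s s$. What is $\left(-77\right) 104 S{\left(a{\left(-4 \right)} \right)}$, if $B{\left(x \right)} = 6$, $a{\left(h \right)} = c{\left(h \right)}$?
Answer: $-2829827$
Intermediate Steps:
$c{\left(s \right)} = s^{2}$
$a{\left(h \right)} = h^{2}$
$S{\left(r \right)} = \left(6 + r\right) \left(r + \frac{1}{r}\right)$ ($S{\left(r \right)} = \left(r + 6\right) \left(r + \frac{1}{r}\right) = \left(6 + r\right) \left(r + \frac{1}{r}\right)$)
$\left(-77\right) 104 S{\left(a{\left(-4 \right)} \right)} = \left(-77\right) 104 \left(1 + \left(\left(-4\right)^{2}\right)^{2} + 6 \left(-4\right)^{2} + \frac{6}{\left(-4\right)^{2}}\right) = - 8008 \left(1 + 16^{2} + 6 \cdot 16 + \frac{6}{16}\right) = - 8008 \left(1 + 256 + 96 + 6 \cdot \frac{1}{16}\right) = - 8008 \left(1 + 256 + 96 + \frac{3}{8}\right) = \left(-8008\right) \frac{2827}{8} = -2829827$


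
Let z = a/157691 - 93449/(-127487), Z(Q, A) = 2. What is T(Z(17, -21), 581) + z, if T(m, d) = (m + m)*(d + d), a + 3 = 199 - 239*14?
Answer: 93455646581225/20103552517 ≈ 4648.7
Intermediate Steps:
a = -3150 (a = -3 + (199 - 239*14) = -3 + (199 - 3346) = -3 - 3147 = -3150)
T(m, d) = 4*d*m (T(m, d) = (2*m)*(2*d) = 4*d*m)
z = 14334482209/20103552517 (z = -3150/157691 - 93449/(-127487) = -3150*1/157691 - 93449*(-1/127487) = -3150/157691 + 93449/127487 = 14334482209/20103552517 ≈ 0.71303)
T(Z(17, -21), 581) + z = 4*581*2 + 14334482209/20103552517 = 4648 + 14334482209/20103552517 = 93455646581225/20103552517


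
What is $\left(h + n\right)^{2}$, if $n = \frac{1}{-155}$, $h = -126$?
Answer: $\frac{381459961}{24025} \approx 15878.0$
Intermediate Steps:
$n = - \frac{1}{155} \approx -0.0064516$
$\left(h + n\right)^{2} = \left(-126 - \frac{1}{155}\right)^{2} = \left(- \frac{19531}{155}\right)^{2} = \frac{381459961}{24025}$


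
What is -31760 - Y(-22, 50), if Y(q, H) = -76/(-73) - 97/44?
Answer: -102009383/3212 ≈ -31759.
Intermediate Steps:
Y(q, H) = -3737/3212 (Y(q, H) = -76*(-1/73) - 97*1/44 = 76/73 - 97/44 = -3737/3212)
-31760 - Y(-22, 50) = -31760 - 1*(-3737/3212) = -31760 + 3737/3212 = -102009383/3212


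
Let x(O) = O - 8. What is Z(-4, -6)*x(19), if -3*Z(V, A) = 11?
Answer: -121/3 ≈ -40.333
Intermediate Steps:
Z(V, A) = -11/3 (Z(V, A) = -⅓*11 = -11/3)
x(O) = -8 + O
Z(-4, -6)*x(19) = -11*(-8 + 19)/3 = -11/3*11 = -121/3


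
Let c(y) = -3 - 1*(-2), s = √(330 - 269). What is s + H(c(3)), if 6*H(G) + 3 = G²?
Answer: -⅓ + √61 ≈ 7.4769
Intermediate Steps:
s = √61 ≈ 7.8102
c(y) = -1 (c(y) = -3 + 2 = -1)
H(G) = -½ + G²/6
s + H(c(3)) = √61 + (-½ + (⅙)*(-1)²) = √61 + (-½ + (⅙)*1) = √61 + (-½ + ⅙) = √61 - ⅓ = -⅓ + √61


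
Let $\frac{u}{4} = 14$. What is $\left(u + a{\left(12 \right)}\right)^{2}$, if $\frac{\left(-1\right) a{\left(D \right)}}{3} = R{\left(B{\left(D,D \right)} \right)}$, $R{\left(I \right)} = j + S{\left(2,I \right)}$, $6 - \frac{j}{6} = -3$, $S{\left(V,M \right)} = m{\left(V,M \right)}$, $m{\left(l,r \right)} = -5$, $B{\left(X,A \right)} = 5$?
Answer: $8281$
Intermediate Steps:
$u = 56$ ($u = 4 \cdot 14 = 56$)
$S{\left(V,M \right)} = -5$
$j = 54$ ($j = 36 - -18 = 36 + 18 = 54$)
$R{\left(I \right)} = 49$ ($R{\left(I \right)} = 54 - 5 = 49$)
$a{\left(D \right)} = -147$ ($a{\left(D \right)} = \left(-3\right) 49 = -147$)
$\left(u + a{\left(12 \right)}\right)^{2} = \left(56 - 147\right)^{2} = \left(-91\right)^{2} = 8281$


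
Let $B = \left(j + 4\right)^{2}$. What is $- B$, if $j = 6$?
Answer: $-100$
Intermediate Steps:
$B = 100$ ($B = \left(6 + 4\right)^{2} = 10^{2} = 100$)
$- B = \left(-1\right) 100 = -100$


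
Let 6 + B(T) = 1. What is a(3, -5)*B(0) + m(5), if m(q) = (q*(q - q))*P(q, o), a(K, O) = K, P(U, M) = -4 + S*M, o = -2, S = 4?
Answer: -15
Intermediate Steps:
B(T) = -5 (B(T) = -6 + 1 = -5)
P(U, M) = -4 + 4*M
m(q) = 0 (m(q) = (q*(q - q))*(-4 + 4*(-2)) = (q*0)*(-4 - 8) = 0*(-12) = 0)
a(3, -5)*B(0) + m(5) = 3*(-5) + 0 = -15 + 0 = -15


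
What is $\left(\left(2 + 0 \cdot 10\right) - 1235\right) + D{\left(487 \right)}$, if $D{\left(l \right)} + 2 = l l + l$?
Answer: $236421$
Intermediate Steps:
$D{\left(l \right)} = -2 + l + l^{2}$ ($D{\left(l \right)} = -2 + \left(l l + l\right) = -2 + \left(l^{2} + l\right) = -2 + \left(l + l^{2}\right) = -2 + l + l^{2}$)
$\left(\left(2 + 0 \cdot 10\right) - 1235\right) + D{\left(487 \right)} = \left(\left(2 + 0 \cdot 10\right) - 1235\right) + \left(-2 + 487 + 487^{2}\right) = \left(\left(2 + 0\right) - 1235\right) + \left(-2 + 487 + 237169\right) = \left(2 - 1235\right) + 237654 = -1233 + 237654 = 236421$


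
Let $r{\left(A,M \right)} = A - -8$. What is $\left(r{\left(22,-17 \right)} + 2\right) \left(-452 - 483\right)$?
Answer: $-29920$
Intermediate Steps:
$r{\left(A,M \right)} = 8 + A$ ($r{\left(A,M \right)} = A + 8 = 8 + A$)
$\left(r{\left(22,-17 \right)} + 2\right) \left(-452 - 483\right) = \left(\left(8 + 22\right) + 2\right) \left(-452 - 483\right) = \left(30 + 2\right) \left(-935\right) = 32 \left(-935\right) = -29920$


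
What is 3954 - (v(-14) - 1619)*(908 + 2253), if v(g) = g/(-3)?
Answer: 15320585/3 ≈ 5.1069e+6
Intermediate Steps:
v(g) = -g/3 (v(g) = g*(-⅓) = -g/3)
3954 - (v(-14) - 1619)*(908 + 2253) = 3954 - (-⅓*(-14) - 1619)*(908 + 2253) = 3954 - (14/3 - 1619)*3161 = 3954 - (-4843)*3161/3 = 3954 - 1*(-15308723/3) = 3954 + 15308723/3 = 15320585/3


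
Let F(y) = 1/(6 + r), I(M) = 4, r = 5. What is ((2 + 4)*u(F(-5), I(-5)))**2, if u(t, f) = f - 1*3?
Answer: 36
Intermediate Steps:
F(y) = 1/11 (F(y) = 1/(6 + 5) = 1/11)
u(t, f) = -3 + f (u(t, f) = f - 3 = -3 + f)
((2 + 4)*u(F(-5), I(-5)))**2 = ((2 + 4)*(-3 + 4))**2 = (6*1)**2 = 6**2 = 36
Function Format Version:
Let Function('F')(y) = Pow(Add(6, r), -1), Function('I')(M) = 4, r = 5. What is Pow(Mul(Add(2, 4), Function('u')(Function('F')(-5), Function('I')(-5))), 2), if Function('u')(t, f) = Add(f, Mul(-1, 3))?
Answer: 36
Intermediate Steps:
Function('F')(y) = Rational(1, 11) (Function('F')(y) = Pow(Add(6, 5), -1) = Pow(11, -1) = Rational(1, 11))
Function('u')(t, f) = Add(-3, f) (Function('u')(t, f) = Add(f, -3) = Add(-3, f))
Pow(Mul(Add(2, 4), Function('u')(Function('F')(-5), Function('I')(-5))), 2) = Pow(Mul(Add(2, 4), Add(-3, 4)), 2) = Pow(Mul(6, 1), 2) = Pow(6, 2) = 36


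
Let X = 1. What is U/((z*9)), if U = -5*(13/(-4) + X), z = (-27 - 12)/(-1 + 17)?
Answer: -20/39 ≈ -0.51282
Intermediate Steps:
z = -39/16 ≈ -2.4375
U = 45/4 (U = -5*(13/(-4) + 1) = -5*(13*(-¼) + 1) = -5*(-13/4 + 1) = -5*(-9/4) = 45/4 ≈ 11.250)
U/((z*9)) = 45/(4*((-39/16*9))) = 45/(4*(-351/16)) = (45/4)*(-16/351) = -20/39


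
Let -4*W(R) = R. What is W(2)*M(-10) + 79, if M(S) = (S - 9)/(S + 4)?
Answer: 929/12 ≈ 77.417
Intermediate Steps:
M(S) = (-9 + S)/(4 + S)
W(R) = -R/4
W(2)*M(-10) + 79 = (-¼*2)*((-9 - 10)/(4 - 10)) + 79 = -(-19)/(2*(-6)) + 79 = -(-1)*(-19)/12 + 79 = -½*19/6 + 79 = -19/12 + 79 = 929/12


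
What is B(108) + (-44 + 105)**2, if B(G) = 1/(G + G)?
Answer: 803737/216 ≈ 3721.0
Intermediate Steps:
B(G) = 1/(2*G)
B(108) + (-44 + 105)**2 = (1/2)/108 + (-44 + 105)**2 = (1/2)*(1/108) + 61**2 = 1/216 + 3721 = 803737/216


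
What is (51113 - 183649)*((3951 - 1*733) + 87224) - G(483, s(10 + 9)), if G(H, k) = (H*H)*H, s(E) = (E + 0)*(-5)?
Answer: -12099499499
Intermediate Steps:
s(E) = -5*E (s(E) = E*(-5) = -5*E)
G(H, k) = H³ (G(H, k) = H²*H = H³)
(51113 - 183649)*((3951 - 1*733) + 87224) - G(483, s(10 + 9)) = (51113 - 183649)*((3951 - 1*733) + 87224) - 1*483³ = -132536*((3951 - 733) + 87224) - 1*112678587 = -132536*(3218 + 87224) - 112678587 = -132536*90442 - 112678587 = -11986820912 - 112678587 = -12099499499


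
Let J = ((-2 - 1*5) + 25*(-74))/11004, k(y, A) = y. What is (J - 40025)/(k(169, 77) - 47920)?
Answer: 146812319/175150668 ≈ 0.83821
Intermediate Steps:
J = -619/3668 (J = ((-2 - 5) - 1850)*(1/11004) = (-7 - 1850)*(1/11004) = -1857*1/11004 = -619/3668 ≈ -0.16876)
(J - 40025)/(k(169, 77) - 47920) = (-619/3668 - 40025)/(169 - 47920) = -146812319/3668/(-47751) = -146812319/3668*(-1/47751) = 146812319/175150668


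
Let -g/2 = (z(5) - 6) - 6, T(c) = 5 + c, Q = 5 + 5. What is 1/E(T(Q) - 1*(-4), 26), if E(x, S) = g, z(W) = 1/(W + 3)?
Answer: 4/95 ≈ 0.042105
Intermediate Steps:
z(W) = 1/(3 + W)
Q = 10
g = 95/4 (g = -2*((1/(3 + 5) - 6) - 6) = -2*((1/8 - 6) - 6) = -2*(-47/8 - 6) = -2*(-95/8) = 95/4 ≈ 23.750)
E(x, S) = 95/4
1/E(T(Q) - 1*(-4), 26) = 1/(95/4) = 4/95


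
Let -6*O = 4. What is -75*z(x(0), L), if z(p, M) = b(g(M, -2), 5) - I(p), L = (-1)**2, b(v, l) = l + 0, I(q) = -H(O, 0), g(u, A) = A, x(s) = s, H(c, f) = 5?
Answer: -750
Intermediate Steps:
O = -2/3 (O = -1/6*4 = -2/3 ≈ -0.66667)
I(q) = -5 (I(q) = -1*5 = -5)
b(v, l) = l
L = 1
z(p, M) = 10 (z(p, M) = 5 - 1*(-5) = 5 + 5 = 10)
-75*z(x(0), L) = -75*10 = -750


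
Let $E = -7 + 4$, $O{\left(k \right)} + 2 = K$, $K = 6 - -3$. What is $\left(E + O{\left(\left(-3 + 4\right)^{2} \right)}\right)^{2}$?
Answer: $16$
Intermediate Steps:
$K = 9$ ($K = 6 + 3 = 9$)
$O{\left(k \right)} = 7$ ($O{\left(k \right)} = -2 + 9 = 7$)
$E = -3$
$\left(E + O{\left(\left(-3 + 4\right)^{2} \right)}\right)^{2} = \left(-3 + 7\right)^{2} = 4^{2} = 16$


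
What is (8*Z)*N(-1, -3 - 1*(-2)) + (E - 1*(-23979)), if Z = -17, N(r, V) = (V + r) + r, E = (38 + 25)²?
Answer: 28356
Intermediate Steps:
E = 3969 (E = 63² = 3969)
N(r, V) = V + 2*r
(8*Z)*N(-1, -3 - 1*(-2)) + (E - 1*(-23979)) = (8*(-17))*((-3 - 1*(-2)) + 2*(-1)) + (3969 - 1*(-23979)) = -136*((-3 + 2) - 2) + (3969 + 23979) = -136*(-1 - 2) + 27948 = -136*(-3) + 27948 = 408 + 27948 = 28356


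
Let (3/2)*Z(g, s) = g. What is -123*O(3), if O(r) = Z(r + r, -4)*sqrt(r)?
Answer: -492*sqrt(3) ≈ -852.17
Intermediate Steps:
Z(g, s) = 2*g/3
O(r) = 4*r**(3/2)/3 (O(r) = (2*(r + r)/3)*sqrt(r) = (2*(2*r)/3)*sqrt(r) = (4*r/3)*sqrt(r) = 4*r**(3/2)/3)
-123*O(3) = -164*3**(3/2) = -164*3*sqrt(3) = -492*sqrt(3)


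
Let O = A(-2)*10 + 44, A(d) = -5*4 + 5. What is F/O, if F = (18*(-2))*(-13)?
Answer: -234/53 ≈ -4.4151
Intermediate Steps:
A(d) = -15 (A(d) = -20 + 5 = -15)
O = -106 (O = -15*10 + 44 = -150 + 44 = -106)
F = 468 (F = -36*(-13) = 468)
F/O = 468/(-106) = 468*(-1/106) = -234/53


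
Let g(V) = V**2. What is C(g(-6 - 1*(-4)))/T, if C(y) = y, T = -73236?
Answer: -1/18309 ≈ -5.4618e-5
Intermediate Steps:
C(g(-6 - 1*(-4)))/T = (-6 - 1*(-4))**2/(-73236) = (-6 + 4)**2*(-1/73236) = (-2)**2*(-1/73236) = 4*(-1/73236) = -1/18309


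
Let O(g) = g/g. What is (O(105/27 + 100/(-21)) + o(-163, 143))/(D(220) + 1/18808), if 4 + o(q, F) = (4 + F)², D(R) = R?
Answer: 406365648/4137761 ≈ 98.209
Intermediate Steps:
o(q, F) = -4 + (4 + F)²
O(g) = 1
(O(105/27 + 100/(-21)) + o(-163, 143))/(D(220) + 1/18808) = (1 + (-4 + (4 + 143)²))/(220 + 1/18808) = (1 + (-4 + 147²))/(220 + 1/18808) = (1 + (-4 + 21609))/(4137761/18808) = (1 + 21605)*(18808/4137761) = 21606*(18808/4137761) = 406365648/4137761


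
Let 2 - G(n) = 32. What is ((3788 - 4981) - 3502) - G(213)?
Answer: -4665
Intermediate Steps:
G(n) = -30 (G(n) = 2 - 1*32 = 2 - 32 = -30)
((3788 - 4981) - 3502) - G(213) = ((3788 - 4981) - 3502) - 1*(-30) = (-1193 - 3502) + 30 = -4695 + 30 = -4665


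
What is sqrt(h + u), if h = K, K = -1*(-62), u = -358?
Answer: 2*I*sqrt(74) ≈ 17.205*I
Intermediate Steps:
K = 62
h = 62
sqrt(h + u) = sqrt(62 - 358) = sqrt(-296) = 2*I*sqrt(74)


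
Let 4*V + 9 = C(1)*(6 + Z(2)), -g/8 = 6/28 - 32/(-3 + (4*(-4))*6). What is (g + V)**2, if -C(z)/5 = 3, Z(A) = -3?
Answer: 608658241/1920996 ≈ 316.85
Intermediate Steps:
C(z) = -15 (C(z) = -5*3 = -15)
g = -2980/693 (g = -8*(6/28 - 32/(-3 + (4*(-4))*6)) = -8*(6*(1/28) - 32/(-3 - 16*6)) = -8*(3/14 - 32/(-3 - 96)) = -8*(3/14 - 32/(-99)) = -8*(3/14 - 32*(-1/99)) = -8*(3/14 + 32/99) = -8*745/1386 = -2980/693 ≈ -4.3001)
V = -27/2 (V = -9/4 + (-15*(6 - 3))/4 = -9/4 + (-15*3)/4 = -9/4 + (1/4)*(-45) = -9/4 - 45/4 = -27/2 ≈ -13.500)
(g + V)**2 = (-2980/693 - 27/2)**2 = (-24671/1386)**2 = 608658241/1920996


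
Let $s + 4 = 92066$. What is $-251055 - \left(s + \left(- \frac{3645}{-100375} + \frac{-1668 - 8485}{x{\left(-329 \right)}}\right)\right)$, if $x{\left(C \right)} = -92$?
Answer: $- \frac{633906675843}{1846900} \approx -3.4323 \cdot 10^{5}$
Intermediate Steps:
$s = 92062$ ($s = -4 + 92066 = 92062$)
$-251055 - \left(s + \left(- \frac{3645}{-100375} + \frac{-1668 - 8485}{x{\left(-329 \right)}}\right)\right) = -251055 - \left(92062 - \left(- \frac{729}{20075} - \frac{-1668 - 8485}{-92}\right)\right) = -251055 - \left(92062 - - \frac{203888543}{1846900}\right) = -251055 - \left(92062 + \left(\frac{729}{20075} + \frac{10153}{92}\right)\right) = -251055 - \left(92062 + \frac{203888543}{1846900}\right) = -251055 - \frac{170233196343}{1846900} = - \frac{633906675843}{1846900}$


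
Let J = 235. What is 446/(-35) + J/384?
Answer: -163039/13440 ≈ -12.131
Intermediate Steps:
446/(-35) + J/384 = 446/(-35) + 235/384 = 446*(-1/35) + 235*(1/384) = -446/35 + 235/384 = -163039/13440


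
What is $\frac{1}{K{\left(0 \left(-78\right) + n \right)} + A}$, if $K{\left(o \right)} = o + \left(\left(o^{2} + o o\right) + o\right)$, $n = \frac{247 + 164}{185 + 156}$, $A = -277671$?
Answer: $- \frac{116281}{32287243407} \approx -3.6015 \cdot 10^{-6}$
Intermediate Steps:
$n = \frac{411}{341} \approx 1.2053$
$K{\left(o \right)} = 2 o + 2 o^{2}$ ($K{\left(o \right)} = o + \left(\left(o^{2} + o^{2}\right) + o\right) = o + \left(2 o^{2} + o\right) = o + \left(o + 2 o^{2}\right) = 2 o + 2 o^{2}$)
$\frac{1}{K{\left(0 \left(-78\right) + n \right)} + A} = \frac{1}{2 \left(0 \left(-78\right) + \frac{411}{341}\right) \left(1 + \left(0 \left(-78\right) + \frac{411}{341}\right)\right) - 277671} = \frac{1}{2 \left(0 + \frac{411}{341}\right) \left(1 + \left(0 + \frac{411}{341}\right)\right) - 277671} = \frac{1}{2 \cdot \frac{411}{341} \left(1 + \frac{411}{341}\right) - 277671} = \frac{1}{2 \cdot \frac{411}{341} \cdot \frac{752}{341} - 277671} = \frac{1}{\frac{618144}{116281} - 277671} = \frac{1}{- \frac{32287243407}{116281}} = - \frac{116281}{32287243407}$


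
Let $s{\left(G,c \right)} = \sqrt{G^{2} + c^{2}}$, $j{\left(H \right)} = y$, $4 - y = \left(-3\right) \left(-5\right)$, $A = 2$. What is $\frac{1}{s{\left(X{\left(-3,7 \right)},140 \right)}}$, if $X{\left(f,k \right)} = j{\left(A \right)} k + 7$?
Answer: $\frac{\sqrt{5}}{350} \approx 0.0063888$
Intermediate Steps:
$y = -11$ ($y = 4 - \left(-3\right) \left(-5\right) = 4 - 15 = -11$)
$j{\left(H \right)} = -11$
$X{\left(f,k \right)} = 7 - 11 k$ ($X{\left(f,k \right)} = - 11 k + 7 = 7 - 11 k$)
$\frac{1}{s{\left(X{\left(-3,7 \right)},140 \right)}} = \frac{1}{\sqrt{\left(7 - 77\right)^{2} + 140^{2}}} = \frac{1}{\sqrt{\left(7 - 77\right)^{2} + 19600}} = \frac{1}{\sqrt{\left(-70\right)^{2} + 19600}} = \frac{1}{\sqrt{4900 + 19600}} = \frac{1}{\sqrt{24500}} = \frac{1}{70 \sqrt{5}} = \frac{\sqrt{5}}{350}$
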